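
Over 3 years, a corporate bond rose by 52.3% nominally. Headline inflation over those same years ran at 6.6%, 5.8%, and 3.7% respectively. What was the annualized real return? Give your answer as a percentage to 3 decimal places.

Cumulative inflation factor: 1.066 × 1.058 × 1.037 ≈ 1.16956.
Nominal growth factor: 1.52300. Real growth factor = 1.52300 / 1.16956 ≈ 1.30220.
Annualized: 1.30220^(1/3) − 1 ≈ 0.09201.

9.201%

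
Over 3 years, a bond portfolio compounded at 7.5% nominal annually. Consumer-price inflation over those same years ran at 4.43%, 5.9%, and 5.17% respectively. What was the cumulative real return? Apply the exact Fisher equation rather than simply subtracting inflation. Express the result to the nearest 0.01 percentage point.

6.81%

Cumulative inflation factor: 1.0443 × 1.059 × 1.0517 ≈ 1.16309.
Nominal growth factor: 1.24230. Real growth factor = 1.24230 / 1.16309 ≈ 1.06810.
Total real return ≈ 6.8101%.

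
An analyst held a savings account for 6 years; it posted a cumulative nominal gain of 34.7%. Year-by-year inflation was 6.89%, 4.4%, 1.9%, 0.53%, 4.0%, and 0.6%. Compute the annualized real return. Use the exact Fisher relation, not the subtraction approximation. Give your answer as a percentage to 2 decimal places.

2.00%

Cumulative inflation factor: 1.0689 × 1.044 × 1.019 × 1.0053 × 1.040 × 1.006 ≈ 1.19602.
Nominal growth factor: 1.34700. Real growth factor = 1.34700 / 1.19602 ≈ 1.12623.
Annualized: 1.12623^(1/6) − 1 ≈ 0.02001.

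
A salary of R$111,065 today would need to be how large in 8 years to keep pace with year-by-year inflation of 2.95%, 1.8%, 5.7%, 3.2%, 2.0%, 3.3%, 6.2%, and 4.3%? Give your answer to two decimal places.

R$148,188.79

Cumulative price-level factor: 1.0295 × 1.018 × 1.057 × 1.032 × 1.020 × 1.033 × 1.062 × 1.043 ≈ 1.3342528281.
Multiplying R$111,065 by the price-level factor gives the future nominal sum.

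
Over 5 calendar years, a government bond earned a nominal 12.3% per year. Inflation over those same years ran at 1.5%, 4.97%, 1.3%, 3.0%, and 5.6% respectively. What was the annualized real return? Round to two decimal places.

Cumulative inflation factor: 1.015 × 1.0497 × 1.013 × 1.030 × 1.056 ≈ 1.17393.
Nominal growth factor: 1.78607. Real growth factor = 1.78607 / 1.17393 ≈ 1.52145.
Annualized: 1.52145^(1/5) − 1 ≈ 0.08756.

8.76%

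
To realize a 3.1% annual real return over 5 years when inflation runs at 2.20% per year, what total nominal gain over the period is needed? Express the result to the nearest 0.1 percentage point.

29.9%

Required annual nominal rate: (1+3.1%)(1+2.20%) − 1 = 5.3682%.
Cumulative over 5 years: (1 + 0.053682)^5 − 1 ≈ 0.29882.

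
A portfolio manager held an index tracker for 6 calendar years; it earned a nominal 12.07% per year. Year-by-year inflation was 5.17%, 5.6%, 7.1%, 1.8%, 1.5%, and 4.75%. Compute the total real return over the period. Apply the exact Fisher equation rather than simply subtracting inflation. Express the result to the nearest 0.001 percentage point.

53.895%

Cumulative inflation factor: 1.0517 × 1.056 × 1.071 × 1.018 × 1.015 × 1.0475 ≈ 1.28740.
Nominal growth factor: 1.98124. Real growth factor = 1.98124 / 1.28740 ≈ 1.53895.
Total real return ≈ 53.8945%.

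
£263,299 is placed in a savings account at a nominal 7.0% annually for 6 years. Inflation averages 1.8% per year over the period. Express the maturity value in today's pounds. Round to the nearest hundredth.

£355,030.13

Nominal value at maturity: £263,299 × (1 + 7.0%)^6 ≈ £395,140.80.
Price-level factor over 6 years: (1 + 1.8%)^6 ≈ 1.1129782260.
The maturity value deflated by that factor is the answer in today's purchasing power.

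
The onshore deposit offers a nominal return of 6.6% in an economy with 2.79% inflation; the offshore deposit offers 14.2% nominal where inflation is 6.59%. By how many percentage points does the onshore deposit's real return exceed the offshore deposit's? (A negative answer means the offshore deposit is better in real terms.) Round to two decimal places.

-3.43

The onshore deposit real return: 1.066/1.0279 − 1 = 3.707%.
The offshore deposit real return: 1.142/1.0659 − 1 = 7.140%.
Difference: 3.707 − 7.140 = -3.433 pp.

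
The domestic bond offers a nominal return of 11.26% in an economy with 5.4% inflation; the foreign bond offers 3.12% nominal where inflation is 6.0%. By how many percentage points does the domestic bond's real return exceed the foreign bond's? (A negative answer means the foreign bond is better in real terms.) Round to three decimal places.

8.277

The domestic bond real return: 1.1126/1.054 − 1 = 5.5598%.
The foreign bond real return: 1.0312/1.060 − 1 = -2.7170%.
Difference: 5.5598 − (-2.7170) = 8.2768 pp.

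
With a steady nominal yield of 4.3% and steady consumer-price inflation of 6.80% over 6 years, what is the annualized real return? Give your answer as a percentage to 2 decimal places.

With constant rates the annual real return is the same each year: (1+4.3%)/(1+6.80%) − 1 = -0.02341.

-2.34%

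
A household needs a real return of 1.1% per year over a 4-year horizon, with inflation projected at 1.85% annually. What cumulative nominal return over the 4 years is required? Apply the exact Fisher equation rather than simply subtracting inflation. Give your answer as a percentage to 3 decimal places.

Required annual nominal rate: (1+1.1%)(1+1.85%) − 1 = 2.97035%.
Cumulative over 4 years: (1 + 0.0297035)^4 − 1 ≈ 0.12421.

12.421%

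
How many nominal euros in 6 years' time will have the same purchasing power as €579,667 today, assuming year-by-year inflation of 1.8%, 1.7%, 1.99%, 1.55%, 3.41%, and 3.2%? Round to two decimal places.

Cumulative price-level factor: 1.018 × 1.017 × 1.0199 × 1.0155 × 1.0341 × 1.032 ≈ 1.1443226281.
Multiplying €579,667 by the price-level factor gives the future nominal sum.

€663,326.06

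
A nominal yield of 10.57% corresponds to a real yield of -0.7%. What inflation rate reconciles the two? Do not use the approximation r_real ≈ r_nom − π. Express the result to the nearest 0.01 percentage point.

From (1+r_nom) = (1+r_real)(1+π), we get 1+π = (1 + 10.57%)/(1 − 0.7%) = 1.1057/0.993 ≈ 1.11349.
So π ≈ 11.3494%.

11.35%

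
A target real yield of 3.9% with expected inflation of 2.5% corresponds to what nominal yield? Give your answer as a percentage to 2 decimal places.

By the Fisher equation, 1 + r_nom = (1 + 3.9%)(1 + 2.5%) = 1.039 × 1.025 = 1.064975.
So r_nom = 6.4975%.

6.50%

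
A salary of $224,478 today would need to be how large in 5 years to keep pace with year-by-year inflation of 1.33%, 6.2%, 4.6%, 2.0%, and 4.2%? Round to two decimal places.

$268,556.66

Cumulative price-level factor: 1.0133 × 1.062 × 1.046 × 1.020 × 1.042 ≈ 1.1963606903.
Multiplying $224,478 by the price-level factor gives the future nominal sum.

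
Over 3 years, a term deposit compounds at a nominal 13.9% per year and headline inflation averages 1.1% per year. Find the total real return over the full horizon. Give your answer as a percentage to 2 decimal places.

42.99%

The annual real rate is (1+13.9%)/(1+1.1%) − 1 = 12.6607%.
Compounded over 3 years: (1 + 0.126607)^3 − 1 ≈ 0.42994.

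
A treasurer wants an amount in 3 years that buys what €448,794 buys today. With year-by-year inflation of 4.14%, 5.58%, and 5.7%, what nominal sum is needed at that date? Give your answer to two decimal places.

Cumulative price-level factor: 1.0414 × 1.0558 × 1.057 ≈ 1.1621821968.
The nominal amount required is €448,794 scaled up by that factor.

€521,580.40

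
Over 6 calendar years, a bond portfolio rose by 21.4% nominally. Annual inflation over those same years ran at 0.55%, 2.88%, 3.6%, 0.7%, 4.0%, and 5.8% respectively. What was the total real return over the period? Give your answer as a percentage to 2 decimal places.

2.23%

Cumulative inflation factor: 1.0055 × 1.0288 × 1.036 × 1.007 × 1.040 × 1.058 ≈ 1.18747.
Nominal growth factor: 1.21400. Real growth factor = 1.21400 / 1.18747 ≈ 1.02234.
Total real return ≈ 2.2345%.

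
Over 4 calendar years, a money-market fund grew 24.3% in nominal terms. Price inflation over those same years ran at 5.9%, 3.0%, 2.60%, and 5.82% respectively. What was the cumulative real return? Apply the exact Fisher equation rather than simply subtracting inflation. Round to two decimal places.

Cumulative inflation factor: 1.059 × 1.030 × 1.0260 × 1.0582 ≈ 1.18426.
Nominal growth factor: 1.24300. Real growth factor = 1.24300 / 1.18426 ≈ 1.04960.
Total real return ≈ 4.9598%.

4.96%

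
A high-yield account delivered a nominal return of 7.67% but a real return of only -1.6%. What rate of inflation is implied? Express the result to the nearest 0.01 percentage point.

9.42%

From (1+r_nom) = (1+r_real)(1+π), we get 1+π = (1 + 7.67%)/(1 − 1.6%) = 1.0767/0.984 ≈ 1.09421.
So π ≈ 9.4207%.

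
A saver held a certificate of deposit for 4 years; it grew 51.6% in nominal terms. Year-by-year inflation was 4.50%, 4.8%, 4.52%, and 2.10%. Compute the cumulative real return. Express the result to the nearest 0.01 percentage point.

29.72%

Cumulative inflation factor: 1.0450 × 1.048 × 1.0452 × 1.0210 ≈ 1.16870.
Nominal growth factor: 1.51600. Real growth factor = 1.51600 / 1.16870 ≈ 1.29717.
Total real return ≈ 29.7169%.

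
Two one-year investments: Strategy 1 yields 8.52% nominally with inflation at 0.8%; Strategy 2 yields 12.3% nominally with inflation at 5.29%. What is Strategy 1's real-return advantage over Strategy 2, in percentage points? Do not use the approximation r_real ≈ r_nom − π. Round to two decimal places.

Strategy 1 real return: 1.0852/1.008 − 1 = 7.659%.
Strategy 2 real return: 1.123/1.0529 − 1 = 6.658%.
Difference: 7.659 − 6.658 = 1.001 pp.

1.00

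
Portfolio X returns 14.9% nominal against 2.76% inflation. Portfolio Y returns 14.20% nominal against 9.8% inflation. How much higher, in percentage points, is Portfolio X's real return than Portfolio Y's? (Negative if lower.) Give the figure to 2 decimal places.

7.81

Portfolio X real return: 1.149/1.0276 − 1 = 11.814%.
Portfolio Y real return: 1.1420/1.098 − 1 = 4.007%.
Difference: 11.814 − 4.007 = 7.807 pp.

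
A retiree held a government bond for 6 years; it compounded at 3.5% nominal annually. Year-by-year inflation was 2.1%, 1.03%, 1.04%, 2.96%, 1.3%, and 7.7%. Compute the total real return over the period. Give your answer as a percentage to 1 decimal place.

5.0%

Cumulative inflation factor: 1.021 × 1.0103 × 1.0104 × 1.0296 × 1.013 × 1.077 ≈ 1.17075.
Nominal growth factor: 1.22926. Real growth factor = 1.22926 / 1.17075 ≈ 1.04998.
Total real return ≈ 4.9975%.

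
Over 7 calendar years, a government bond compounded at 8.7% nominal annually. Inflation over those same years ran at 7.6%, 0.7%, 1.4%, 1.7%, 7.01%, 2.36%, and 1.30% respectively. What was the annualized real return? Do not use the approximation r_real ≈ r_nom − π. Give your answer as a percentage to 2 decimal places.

5.41%

Cumulative inflation factor: 1.076 × 1.007 × 1.014 × 1.017 × 1.0701 × 1.0236 × 1.0130 ≈ 1.23984.
Nominal growth factor: 1.79311. Real growth factor = 1.79311 / 1.23984 ≈ 1.44625.
Annualized: 1.44625^(1/7) − 1 ≈ 0.05412.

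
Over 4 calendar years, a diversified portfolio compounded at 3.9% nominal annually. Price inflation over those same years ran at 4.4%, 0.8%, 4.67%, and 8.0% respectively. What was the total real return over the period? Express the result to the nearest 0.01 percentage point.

-2.04%

Cumulative inflation factor: 1.044 × 1.008 × 1.0467 × 1.080 ≈ 1.18962.
Nominal growth factor: 1.16537. Real growth factor = 1.16537 / 1.18962 ≈ 0.97961.
Total real return ≈ -2.0386%.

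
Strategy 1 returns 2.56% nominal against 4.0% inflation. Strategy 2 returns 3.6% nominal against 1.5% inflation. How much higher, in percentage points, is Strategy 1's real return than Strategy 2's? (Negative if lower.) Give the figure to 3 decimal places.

-3.454

Strategy 1 real return: 1.0256/1.040 − 1 = -1.3846%.
Strategy 2 real return: 1.036/1.015 − 1 = 2.0690%.
Difference: -1.3846 − 2.0690 = -3.4536 pp.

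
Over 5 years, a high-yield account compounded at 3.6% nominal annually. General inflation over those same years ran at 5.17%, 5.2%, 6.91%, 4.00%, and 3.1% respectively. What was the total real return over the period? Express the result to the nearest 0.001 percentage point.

Cumulative inflation factor: 1.0517 × 1.052 × 1.0691 × 1.0400 × 1.031 ≈ 1.26829.
Nominal growth factor: 1.19344. Real growth factor = 1.19344 / 1.26829 ≈ 0.94098.
Total real return ≈ -5.9019%.

-5.902%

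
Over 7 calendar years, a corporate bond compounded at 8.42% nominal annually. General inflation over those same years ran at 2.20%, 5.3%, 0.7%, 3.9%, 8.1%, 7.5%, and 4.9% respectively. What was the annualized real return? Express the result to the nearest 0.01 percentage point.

3.62%

Cumulative inflation factor: 1.0220 × 1.053 × 1.007 × 1.039 × 1.081 × 1.075 × 1.049 ≈ 1.37257.
Nominal growth factor: 1.76103. Real growth factor = 1.76103 / 1.37257 ≈ 1.28302.
Annualized: 1.28302^(1/7) − 1 ≈ 0.03624.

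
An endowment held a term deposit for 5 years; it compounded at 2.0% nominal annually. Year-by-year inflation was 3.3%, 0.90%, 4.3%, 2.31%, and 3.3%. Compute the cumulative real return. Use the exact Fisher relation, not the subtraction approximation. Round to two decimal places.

-3.90%

Cumulative inflation factor: 1.033 × 1.0090 × 1.043 × 1.0231 × 1.033 ≈ 1.14893.
Nominal growth factor: 1.10408. Real growth factor = 1.10408 / 1.14893 ≈ 0.96096.
Total real return ≈ -3.9037%.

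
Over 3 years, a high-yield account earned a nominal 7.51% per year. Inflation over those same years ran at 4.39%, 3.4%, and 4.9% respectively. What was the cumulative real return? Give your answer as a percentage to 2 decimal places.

9.75%

Cumulative inflation factor: 1.0439 × 1.034 × 1.049 ≈ 1.13228.
Nominal growth factor: 1.24264. Real growth factor = 1.24264 / 1.13228 ≈ 1.09747.
Total real return ≈ 9.7467%.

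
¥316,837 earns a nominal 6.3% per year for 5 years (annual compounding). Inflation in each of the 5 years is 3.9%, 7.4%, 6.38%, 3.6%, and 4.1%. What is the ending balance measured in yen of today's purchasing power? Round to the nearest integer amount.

Nominal value at maturity: ¥316,837 × (1 + 6.3%)^5 ≈ ¥430,033.
Price-level factor over 5 years: 1.039 × 1.074 × 1.0638 × 1.036 × 1.041 ≈ 1.2802367797.
The maturity value deflated by that factor is the answer in today's purchasing power.

¥335,901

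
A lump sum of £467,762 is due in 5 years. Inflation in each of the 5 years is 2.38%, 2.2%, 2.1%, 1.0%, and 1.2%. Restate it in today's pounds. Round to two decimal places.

£428,382.07

Price-level factor over 5 years: 1.0238 × 1.022 × 1.021 × 1.010 × 1.012 ≈ 1.0919271119.
Purchasing power today: £467,762 divided by that factor.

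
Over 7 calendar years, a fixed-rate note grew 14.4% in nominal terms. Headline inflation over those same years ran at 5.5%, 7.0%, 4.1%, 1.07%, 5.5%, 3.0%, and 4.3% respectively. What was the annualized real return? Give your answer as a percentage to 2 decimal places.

Cumulative inflation factor: 1.055 × 1.070 × 1.041 × 1.0107 × 1.055 × 1.030 × 1.043 ≈ 1.34612.
Nominal growth factor: 1.14400. Real growth factor = 1.14400 / 1.34612 ≈ 0.84985.
Annualized: 0.84985^(1/7) − 1 ≈ -0.02297.

-2.30%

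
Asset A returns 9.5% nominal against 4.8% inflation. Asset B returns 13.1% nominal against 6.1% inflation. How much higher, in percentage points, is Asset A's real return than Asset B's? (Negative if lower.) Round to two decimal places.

Asset A real return: 1.095/1.048 − 1 = 4.485%.
Asset B real return: 1.131/1.061 − 1 = 6.598%.
Difference: 4.485 − 6.598 = -2.113 pp.

-2.11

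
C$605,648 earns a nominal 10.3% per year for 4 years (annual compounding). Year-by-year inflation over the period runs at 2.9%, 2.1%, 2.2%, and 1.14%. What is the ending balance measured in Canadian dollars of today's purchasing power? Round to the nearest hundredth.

Nominal value at maturity: C$605,648 × (1 + 10.3%)^4 ≈ C$896,442.29.
Price-level factor over 4 years: 1.029 × 1.021 × 1.022 × 1.0114 ≈ 1.0859628333.
The maturity value deflated by that factor is the answer in today's purchasing power.

C$825,481.56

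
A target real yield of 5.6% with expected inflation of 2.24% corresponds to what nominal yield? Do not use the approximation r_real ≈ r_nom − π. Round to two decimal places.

7.97%

By the Fisher equation, 1 + r_nom = (1 + 5.6%)(1 + 2.24%) = 1.056 × 1.0224 = 1.0796544.
So r_nom = 7.96544%.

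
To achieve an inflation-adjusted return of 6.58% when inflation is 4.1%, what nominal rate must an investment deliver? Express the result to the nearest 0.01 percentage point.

By the Fisher equation, 1 + r_nom = (1 + 6.58%)(1 + 4.1%) = 1.0658 × 1.041 = 1.1094978.
So r_nom = 10.94978%.

10.95%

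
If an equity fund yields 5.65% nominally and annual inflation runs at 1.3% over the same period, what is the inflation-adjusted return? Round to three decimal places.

Real return via the Fisher equation: (1 + 5.65%)/(1 + 1.3%) − 1 = 1.0565/1.013 − 1 ≈ 0.04294.

4.294%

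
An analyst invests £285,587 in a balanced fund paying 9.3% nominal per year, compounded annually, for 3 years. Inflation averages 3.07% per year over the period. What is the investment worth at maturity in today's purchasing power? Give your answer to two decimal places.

£340,566.63

Nominal value at maturity: £285,587 × (1 + 9.3%)^3 ≈ £372,905.61.
Price-level factor over 3 years: (1 + 3.07%)^3 ≈ 1.0949564044.
Dividing the nominal maturity value by the price-level factor gives the value in today's money.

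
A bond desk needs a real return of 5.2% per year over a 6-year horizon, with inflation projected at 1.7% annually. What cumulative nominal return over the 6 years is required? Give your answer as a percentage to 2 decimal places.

Required annual nominal rate: (1+5.2%)(1+1.7%) − 1 = 6.9884%.
Cumulative over 6 years: (1 + 0.069884)^6 − 1 ≈ 0.49975.

49.98%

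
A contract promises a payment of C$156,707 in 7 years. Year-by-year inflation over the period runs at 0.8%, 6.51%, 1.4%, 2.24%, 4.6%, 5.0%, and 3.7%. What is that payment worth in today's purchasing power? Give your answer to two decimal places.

C$123,617.21

Price-level factor over 7 years: 1.008 × 1.0651 × 1.014 × 1.0224 × 1.046 × 1.050 × 1.037 ≈ 1.2676794571.
Purchasing power today: C$156,707 divided by that factor.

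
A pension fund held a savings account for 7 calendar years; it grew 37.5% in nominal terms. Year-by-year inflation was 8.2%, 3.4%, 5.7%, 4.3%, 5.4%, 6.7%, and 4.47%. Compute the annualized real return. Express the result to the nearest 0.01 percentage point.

Cumulative inflation factor: 1.082 × 1.034 × 1.057 × 1.043 × 1.054 × 1.067 × 1.0447 ≈ 1.44912.
Nominal growth factor: 1.37500. Real growth factor = 1.37500 / 1.44912 ≈ 0.94885.
Annualized: 0.94885^(1/7) − 1 ≈ -0.00747.

-0.75%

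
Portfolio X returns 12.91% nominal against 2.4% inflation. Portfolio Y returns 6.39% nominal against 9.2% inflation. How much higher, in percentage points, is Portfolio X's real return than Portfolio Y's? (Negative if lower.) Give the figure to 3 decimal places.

Portfolio X real return: 1.1291/1.024 − 1 = 10.2637%.
Portfolio Y real return: 1.0639/1.092 − 1 = -2.5733%.
Difference: 10.2637 − (-2.5733) = 12.8370 pp.

12.837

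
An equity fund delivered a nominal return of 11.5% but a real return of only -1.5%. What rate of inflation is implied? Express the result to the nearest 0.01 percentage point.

13.20%

From (1+r_nom) = (1+r_real)(1+π), we get 1+π = (1 + 11.5%)/(1 − 1.5%) = 1.115/0.985 ≈ 1.13198.
So π ≈ 13.1980%.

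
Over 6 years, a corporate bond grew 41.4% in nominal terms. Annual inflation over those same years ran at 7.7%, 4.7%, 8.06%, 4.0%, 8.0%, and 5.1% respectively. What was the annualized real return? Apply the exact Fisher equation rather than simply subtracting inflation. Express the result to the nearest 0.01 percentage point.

-0.29%

Cumulative inflation factor: 1.077 × 1.047 × 1.0806 × 1.040 × 1.080 × 1.051 ≈ 1.43842.
Nominal growth factor: 1.41400. Real growth factor = 1.41400 / 1.43842 ≈ 0.98302.
Annualized: 0.98302^(1/6) − 1 ≈ -0.00285.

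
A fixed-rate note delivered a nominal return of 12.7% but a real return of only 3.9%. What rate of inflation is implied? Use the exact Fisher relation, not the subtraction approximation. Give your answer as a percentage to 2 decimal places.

8.47%

From (1+r_nom) = (1+r_real)(1+π), we get 1+π = (1 + 12.7%)/(1 + 3.9%) = 1.127/1.039 ≈ 1.08470.
So π ≈ 8.4697%.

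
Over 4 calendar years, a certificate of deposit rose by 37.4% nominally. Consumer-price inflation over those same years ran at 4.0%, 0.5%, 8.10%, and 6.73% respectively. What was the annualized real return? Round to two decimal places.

Cumulative inflation factor: 1.040 × 1.005 × 1.0810 × 1.0673 ≈ 1.20590.
Nominal growth factor: 1.37400. Real growth factor = 1.37400 / 1.20590 ≈ 1.13940.
Annualized: 1.13940^(1/4) − 1 ≈ 0.03316.

3.32%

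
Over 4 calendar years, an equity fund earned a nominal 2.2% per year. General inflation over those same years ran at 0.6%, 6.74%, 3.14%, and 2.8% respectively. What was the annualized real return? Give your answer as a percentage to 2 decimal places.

-1.06%

Cumulative inflation factor: 1.006 × 1.0674 × 1.0314 × 1.028 ≈ 1.13853.
Nominal growth factor: 1.09095. Real growth factor = 1.09095 / 1.13853 ≈ 0.95820.
Annualized: 0.95820^(1/4) − 1 ≈ -0.01062.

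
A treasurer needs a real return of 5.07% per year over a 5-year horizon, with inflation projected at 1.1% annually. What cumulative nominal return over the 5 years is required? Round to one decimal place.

Required annual nominal rate: (1+5.07%)(1+1.1%) − 1 = 6.22577%.
Cumulative over 5 years: (1 + 0.0622577)^5 − 1 ≈ 0.35254.

35.3%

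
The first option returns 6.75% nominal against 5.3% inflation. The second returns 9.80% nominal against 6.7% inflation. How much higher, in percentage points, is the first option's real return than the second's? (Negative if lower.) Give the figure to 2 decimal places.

-1.53

The first option real return: 1.0675/1.053 − 1 = 1.377%.
The second real return: 1.0980/1.067 − 1 = 2.905%.
Difference: 1.377 − 2.905 = -1.528 pp.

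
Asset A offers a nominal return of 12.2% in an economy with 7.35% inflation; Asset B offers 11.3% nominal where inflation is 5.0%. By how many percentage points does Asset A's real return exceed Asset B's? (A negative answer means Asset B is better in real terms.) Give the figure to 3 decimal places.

Asset A real return: 1.122/1.0735 − 1 = 4.5179%.
Asset B real return: 1.113/1.050 − 1 = 6.0000%.
Difference: 4.5179 − 6.0000 = -1.4821 pp.

-1.482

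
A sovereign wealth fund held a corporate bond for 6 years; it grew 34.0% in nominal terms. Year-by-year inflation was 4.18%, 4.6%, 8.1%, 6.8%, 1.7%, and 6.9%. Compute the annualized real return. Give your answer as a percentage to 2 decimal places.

Cumulative inflation factor: 1.0418 × 1.046 × 1.081 × 1.068 × 1.017 × 1.069 ≈ 1.36777.
Nominal growth factor: 1.34000. Real growth factor = 1.34000 / 1.36777 ≈ 0.97970.
Annualized: 0.97970^(1/6) − 1 ≈ -0.00341.

-0.34%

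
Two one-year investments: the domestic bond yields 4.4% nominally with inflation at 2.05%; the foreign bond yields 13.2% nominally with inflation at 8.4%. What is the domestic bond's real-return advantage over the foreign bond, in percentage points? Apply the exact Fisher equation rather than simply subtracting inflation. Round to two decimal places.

The domestic bond real return: 1.044/1.0205 − 1 = 2.303%.
The foreign bond real return: 1.132/1.084 − 1 = 4.428%.
Difference: 2.303 − 4.428 = -2.125 pp.

-2.13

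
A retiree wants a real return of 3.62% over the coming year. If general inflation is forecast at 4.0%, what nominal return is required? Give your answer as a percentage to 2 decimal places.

By the Fisher equation, 1 + r_nom = (1 + 3.62%)(1 + 4.0%) = 1.0362 × 1.040 = 1.077648.
So r_nom = 7.7648%.

7.76%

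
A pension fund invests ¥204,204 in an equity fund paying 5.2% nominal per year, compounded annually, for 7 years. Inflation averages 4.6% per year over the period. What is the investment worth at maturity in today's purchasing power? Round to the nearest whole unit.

Nominal value at maturity: ¥204,204 × (1 + 5.2%)^7 ≈ ¥291,189.
Price-level factor over 7 years: (1 + 4.6%)^7 ≈ 1.3700038629.
Dividing the nominal maturity value by the price-level factor gives the value in today's money.

¥212,546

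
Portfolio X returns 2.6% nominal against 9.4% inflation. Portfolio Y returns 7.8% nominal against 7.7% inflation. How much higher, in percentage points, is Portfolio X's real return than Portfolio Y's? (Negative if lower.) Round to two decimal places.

Portfolio X real return: 1.026/1.094 − 1 = -6.216%.
Portfolio Y real return: 1.078/1.077 − 1 = 0.093%.
Difference: -6.216 − 0.093 = -6.309 pp.

-6.31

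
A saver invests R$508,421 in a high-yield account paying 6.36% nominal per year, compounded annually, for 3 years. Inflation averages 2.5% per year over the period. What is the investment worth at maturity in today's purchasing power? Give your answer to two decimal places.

Nominal value at maturity: R$508,421 × (1 + 6.36%)^3 ≈ R$611,728.15.
Price-level factor over 3 years: (1 + 2.5%)^3 = 1.076890625.
Dividing the nominal maturity value by the price-level factor gives the value in today's money.

R$568,050.40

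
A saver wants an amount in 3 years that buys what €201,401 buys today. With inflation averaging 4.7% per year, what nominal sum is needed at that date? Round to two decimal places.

Cumulative price-level factor: (1+4.7%)^3 = 1.147730823.
Multiplying €201,401 by the price-level factor gives the future nominal sum.

€231,154.14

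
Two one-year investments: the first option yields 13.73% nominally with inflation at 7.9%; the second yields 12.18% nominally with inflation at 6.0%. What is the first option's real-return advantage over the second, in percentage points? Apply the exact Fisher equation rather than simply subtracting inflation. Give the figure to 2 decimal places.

The first option real return: 1.1373/1.079 − 1 = 5.403%.
The second real return: 1.1218/1.060 − 1 = 5.830%.
Difference: 5.403 − 5.830 = -0.427 pp.

-0.43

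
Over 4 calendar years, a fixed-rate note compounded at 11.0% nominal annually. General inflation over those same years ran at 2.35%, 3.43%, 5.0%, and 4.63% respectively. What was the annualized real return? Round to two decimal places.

Cumulative inflation factor: 1.0235 × 1.0343 × 1.050 × 1.0463 ≈ 1.16300.
Nominal growth factor: 1.51807. Real growth factor = 1.51807 / 1.16300 ≈ 1.30531.
Annualized: 1.30531^(1/4) − 1 ≈ 0.06888.

6.89%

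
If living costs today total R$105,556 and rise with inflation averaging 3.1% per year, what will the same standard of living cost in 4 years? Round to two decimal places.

Cumulative price-level factor: (1+3.1%)^4 ≈ 1.1298860875.
The nominal amount required is R$105,556 scaled up by that factor.

R$119,266.26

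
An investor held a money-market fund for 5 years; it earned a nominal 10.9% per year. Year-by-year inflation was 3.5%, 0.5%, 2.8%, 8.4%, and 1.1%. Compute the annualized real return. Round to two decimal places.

Cumulative inflation factor: 1.035 × 1.005 × 1.028 × 1.084 × 1.011 ≈ 1.17187.
Nominal growth factor: 1.67748. Real growth factor = 1.67748 / 1.17187 ≈ 1.43146.
Annualized: 1.43146^(1/5) − 1 ≈ 0.07437.

7.44%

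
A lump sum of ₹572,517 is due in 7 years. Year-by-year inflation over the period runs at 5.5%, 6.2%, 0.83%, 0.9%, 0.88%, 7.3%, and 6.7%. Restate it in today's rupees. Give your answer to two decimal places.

Price-level factor over 7 years: 1.055 × 1.062 × 1.0083 × 1.009 × 1.0088 × 1.073 × 1.067 ≈ 1.3165189804.
Purchasing power today: ₹572,517 divided by that factor.

₹434,871.82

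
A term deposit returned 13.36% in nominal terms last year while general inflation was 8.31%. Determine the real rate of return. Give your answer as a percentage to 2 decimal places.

4.66%

Real return via the Fisher equation: (1 + 13.36%)/(1 + 8.31%) − 1 = 1.1336/1.0831 − 1 ≈ 0.04663.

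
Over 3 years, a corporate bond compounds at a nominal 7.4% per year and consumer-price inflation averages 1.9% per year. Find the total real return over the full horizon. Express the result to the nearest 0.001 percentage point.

The annual real rate is (1+7.4%)/(1+1.9%) − 1 = 5.3974%.
Compounded over 3 years: (1 + 0.053974)^3 − 1 ≈ 0.17082.

17.082%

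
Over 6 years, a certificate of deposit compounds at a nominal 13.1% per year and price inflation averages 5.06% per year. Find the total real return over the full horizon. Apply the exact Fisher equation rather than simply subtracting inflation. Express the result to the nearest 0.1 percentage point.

The annual real rate is (1+13.1%)/(1+5.06%) − 1 = 7.6528%.
Compounded over 6 years: (1 + 0.076528)^6 − 1 ≈ 0.55651.

55.7%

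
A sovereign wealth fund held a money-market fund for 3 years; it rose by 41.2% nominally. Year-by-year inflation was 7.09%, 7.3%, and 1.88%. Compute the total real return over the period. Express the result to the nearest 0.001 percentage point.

20.614%

Cumulative inflation factor: 1.0709 × 1.073 × 1.0188 ≈ 1.17068.
Nominal growth factor: 1.41200. Real growth factor = 1.41200 / 1.17068 ≈ 1.20614.
Total real return ≈ 20.6138%.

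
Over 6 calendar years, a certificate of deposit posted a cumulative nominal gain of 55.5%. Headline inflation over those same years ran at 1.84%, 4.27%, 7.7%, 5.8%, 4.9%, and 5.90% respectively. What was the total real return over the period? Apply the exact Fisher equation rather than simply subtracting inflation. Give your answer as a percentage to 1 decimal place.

Cumulative inflation factor: 1.0184 × 1.0427 × 1.077 × 1.058 × 1.049 × 1.0590 ≈ 1.34416.
Nominal growth factor: 1.55500. Real growth factor = 1.55500 / 1.34416 ≈ 1.15686.
Total real return ≈ 15.6857%.

15.7%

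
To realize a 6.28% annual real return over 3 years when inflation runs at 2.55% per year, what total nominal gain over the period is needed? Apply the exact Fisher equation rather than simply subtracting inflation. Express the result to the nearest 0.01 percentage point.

Required annual nominal rate: (1+6.28%)(1+2.55%) − 1 = 8.99014%.
Cumulative over 3 years: (1 + 0.0899014)^3 − 1 ≈ 0.29468.

29.47%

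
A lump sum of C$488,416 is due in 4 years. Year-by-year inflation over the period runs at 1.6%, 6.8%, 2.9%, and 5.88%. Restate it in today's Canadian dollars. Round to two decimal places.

Price-level factor over 4 years: 1.016 × 1.068 × 1.029 × 1.0588 ≈ 1.1822090185.
Purchasing power today: C$488,416 divided by that factor.

C$413,138.45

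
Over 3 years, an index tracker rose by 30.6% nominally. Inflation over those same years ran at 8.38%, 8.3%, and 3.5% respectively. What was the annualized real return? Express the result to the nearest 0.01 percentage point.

2.44%

Cumulative inflation factor: 1.0838 × 1.083 × 1.035 ≈ 1.21484.
Nominal growth factor: 1.30600. Real growth factor = 1.30600 / 1.21484 ≈ 1.07504.
Annualized: 1.07504^(1/3) − 1 ≈ 0.02441.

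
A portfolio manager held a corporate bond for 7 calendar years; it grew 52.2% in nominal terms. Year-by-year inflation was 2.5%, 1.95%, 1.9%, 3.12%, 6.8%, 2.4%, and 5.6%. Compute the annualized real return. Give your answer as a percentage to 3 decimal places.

2.641%

Cumulative inflation factor: 1.025 × 1.0195 × 1.019 × 1.0312 × 1.068 × 1.024 × 1.056 ≈ 1.26813.
Nominal growth factor: 1.52200. Real growth factor = 1.52200 / 1.26813 ≈ 1.20019.
Annualized: 1.20019^(1/7) − 1 ≈ 0.02641.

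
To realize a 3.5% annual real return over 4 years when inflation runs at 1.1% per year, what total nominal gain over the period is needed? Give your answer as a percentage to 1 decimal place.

Required annual nominal rate: (1+3.5%)(1+1.1%) − 1 = 4.6385%.
Cumulative over 4 years: (1 + 0.046385)^4 − 1 ≈ 0.19885.

19.9%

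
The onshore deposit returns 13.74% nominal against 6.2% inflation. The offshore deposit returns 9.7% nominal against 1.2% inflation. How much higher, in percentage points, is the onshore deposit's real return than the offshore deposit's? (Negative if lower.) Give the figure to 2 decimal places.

-1.30

The onshore deposit real return: 1.1374/1.062 − 1 = 7.100%.
The offshore deposit real return: 1.097/1.012 − 1 = 8.399%.
Difference: 7.100 − 8.399 = -1.299 pp.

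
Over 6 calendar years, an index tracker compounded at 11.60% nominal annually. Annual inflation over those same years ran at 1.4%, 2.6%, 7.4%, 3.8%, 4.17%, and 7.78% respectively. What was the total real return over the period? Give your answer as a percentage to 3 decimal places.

Cumulative inflation factor: 1.014 × 1.026 × 1.074 × 1.038 × 1.0417 × 1.0778 ≈ 1.30217.
Nominal growth factor: 1.93190. Real growth factor = 1.93190 / 1.30217 ≈ 1.48360.
Total real return ≈ 48.3602%.

48.360%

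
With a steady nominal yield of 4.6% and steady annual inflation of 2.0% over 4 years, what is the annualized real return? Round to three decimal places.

2.549%

With constant rates the annual real return is the same each year: (1+4.6%)/(1+2.0%) − 1 = 0.02549.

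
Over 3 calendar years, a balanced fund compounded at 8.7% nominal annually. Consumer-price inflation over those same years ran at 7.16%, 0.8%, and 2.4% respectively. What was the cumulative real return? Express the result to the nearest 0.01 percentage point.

Cumulative inflation factor: 1.0716 × 1.008 × 1.024 ≈ 1.10610.
Nominal growth factor: 1.28437. Real growth factor = 1.28437 / 1.10610 ≈ 1.16117.
Total real return ≈ 16.1169%.

16.12%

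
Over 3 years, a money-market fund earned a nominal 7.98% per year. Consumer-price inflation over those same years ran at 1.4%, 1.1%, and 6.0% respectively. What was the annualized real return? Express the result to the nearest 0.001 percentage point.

5.030%

Cumulative inflation factor: 1.014 × 1.011 × 1.060 ≈ 1.08666.
Nominal growth factor: 1.25901. Real growth factor = 1.25901 / 1.08666 ≈ 1.15860.
Annualized: 1.15860^(1/3) − 1 ≈ 0.05030.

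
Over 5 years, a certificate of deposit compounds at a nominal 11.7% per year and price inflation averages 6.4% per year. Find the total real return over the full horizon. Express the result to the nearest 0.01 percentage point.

27.51%

The annual real rate is (1+11.7%)/(1+6.4%) − 1 = 4.9812%.
Compounded over 5 years: (1 + 0.049812)^5 − 1 ≈ 0.27514.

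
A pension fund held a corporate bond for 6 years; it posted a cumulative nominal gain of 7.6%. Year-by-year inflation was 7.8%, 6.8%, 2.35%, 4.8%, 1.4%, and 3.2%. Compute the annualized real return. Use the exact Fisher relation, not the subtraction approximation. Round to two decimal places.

Cumulative inflation factor: 1.078 × 1.068 × 1.0235 × 1.048 × 1.014 × 1.032 ≈ 1.29228.
Nominal growth factor: 1.07600. Real growth factor = 1.07600 / 1.29228 ≈ 0.83264.
Annualized: 0.83264^(1/6) − 1 ≈ -0.03007.

-3.01%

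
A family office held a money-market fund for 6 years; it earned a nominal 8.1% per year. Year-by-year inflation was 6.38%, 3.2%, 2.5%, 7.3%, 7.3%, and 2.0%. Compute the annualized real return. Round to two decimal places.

Cumulative inflation factor: 1.0638 × 1.032 × 1.025 × 1.073 × 1.073 × 1.020 ≈ 1.32149.
Nominal growth factor: 1.59571. Real growth factor = 1.59571 / 1.32149 ≈ 1.20751.
Annualized: 1.20751^(1/6) − 1 ≈ 0.03193.

3.19%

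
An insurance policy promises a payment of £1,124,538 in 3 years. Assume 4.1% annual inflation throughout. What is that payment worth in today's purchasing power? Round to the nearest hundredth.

£996,831.94

Price-level factor over 3 years: (1 + 4.1%)^3 = 1.128111921.
Purchasing power today: £1,124,538 divided by that factor.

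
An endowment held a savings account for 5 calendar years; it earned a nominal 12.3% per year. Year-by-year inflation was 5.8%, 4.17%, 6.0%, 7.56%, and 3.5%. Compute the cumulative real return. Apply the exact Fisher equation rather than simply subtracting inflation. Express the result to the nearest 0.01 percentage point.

Cumulative inflation factor: 1.058 × 1.0417 × 1.060 × 1.0756 × 1.035 ≈ 1.30054.
Nominal growth factor: 1.78607. Real growth factor = 1.78607 / 1.30054 ≈ 1.37333.
Total real return ≈ 37.3325%.

37.33%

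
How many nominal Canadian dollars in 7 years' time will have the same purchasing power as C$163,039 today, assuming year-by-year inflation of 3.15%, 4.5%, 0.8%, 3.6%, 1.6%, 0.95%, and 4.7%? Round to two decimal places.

C$197,080.67

Cumulative price-level factor: 1.0315 × 1.045 × 1.008 × 1.036 × 1.016 × 1.0095 × 1.047 ≈ 1.2087946333.
The nominal amount required is C$163,039 scaled up by that factor.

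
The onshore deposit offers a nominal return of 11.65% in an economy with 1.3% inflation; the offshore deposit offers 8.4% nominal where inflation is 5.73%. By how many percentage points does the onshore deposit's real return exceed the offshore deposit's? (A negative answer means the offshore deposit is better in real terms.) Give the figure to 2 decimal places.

7.69

The onshore deposit real return: 1.1165/1.013 − 1 = 10.217%.
The offshore deposit real return: 1.084/1.0573 − 1 = 2.525%.
Difference: 10.217 − 2.525 = 7.692 pp.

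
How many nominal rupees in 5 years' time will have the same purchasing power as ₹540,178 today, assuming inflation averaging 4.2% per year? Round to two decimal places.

₹663,552.80

Cumulative price-level factor: (1+4.2%)^5 ≈ 1.2283965692.
The nominal amount required is ₹540,178 scaled up by that factor.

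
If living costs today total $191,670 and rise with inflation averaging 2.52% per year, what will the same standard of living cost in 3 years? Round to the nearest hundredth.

$206,528.47

Cumulative price-level factor: (1+2.52%)^3 ≈ 1.0775211230.
The nominal amount required is $191,670 scaled up by that factor.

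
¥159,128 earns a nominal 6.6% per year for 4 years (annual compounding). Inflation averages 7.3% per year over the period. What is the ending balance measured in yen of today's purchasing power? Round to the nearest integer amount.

¥155,016

Nominal value at maturity: ¥159,128 × (1 + 6.6%)^4 ≈ ¥205,483.
Price-level factor over 4 years: (1 + 7.3%)^4 ≈ 1.3255584662.
Dividing the nominal maturity value by the price-level factor gives the value in today's money.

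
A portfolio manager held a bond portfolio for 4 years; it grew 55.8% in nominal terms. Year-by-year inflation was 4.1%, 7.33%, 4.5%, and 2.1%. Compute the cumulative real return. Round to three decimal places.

30.693%

Cumulative inflation factor: 1.041 × 1.0733 × 1.045 × 1.021 ≈ 1.19210.
Nominal growth factor: 1.55800. Real growth factor = 1.55800 / 1.19210 ≈ 1.30693.
Total real return ≈ 30.6934%.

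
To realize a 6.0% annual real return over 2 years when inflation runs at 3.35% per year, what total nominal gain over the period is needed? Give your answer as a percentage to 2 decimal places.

20.01%

Required annual nominal rate: (1+6.0%)(1+3.35%) − 1 = 9.551%.
Cumulative over 2 years: (1 + 0.09551)^2 − 1 ≈ 0.20014.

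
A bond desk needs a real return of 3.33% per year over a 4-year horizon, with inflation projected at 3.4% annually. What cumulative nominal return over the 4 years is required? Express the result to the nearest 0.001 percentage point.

Required annual nominal rate: (1+3.33%)(1+3.4%) − 1 = 6.84322%.
Cumulative over 4 years: (1 + 0.0684322)^4 − 1 ≈ 0.30313.

30.313%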